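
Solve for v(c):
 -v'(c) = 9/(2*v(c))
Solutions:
 v(c) = -sqrt(C1 - 9*c)
 v(c) = sqrt(C1 - 9*c)


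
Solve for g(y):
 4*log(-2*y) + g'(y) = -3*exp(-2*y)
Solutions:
 g(y) = C1 - 4*y*log(-y) + 4*y*(1 - log(2)) + 3*exp(-2*y)/2


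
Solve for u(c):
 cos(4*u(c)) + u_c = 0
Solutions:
 u(c) = -asin((C1 + exp(8*c))/(C1 - exp(8*c)))/4 + pi/4
 u(c) = asin((C1 + exp(8*c))/(C1 - exp(8*c)))/4


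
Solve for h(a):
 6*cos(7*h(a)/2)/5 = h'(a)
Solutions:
 -6*a/5 - log(sin(7*h(a)/2) - 1)/7 + log(sin(7*h(a)/2) + 1)/7 = C1


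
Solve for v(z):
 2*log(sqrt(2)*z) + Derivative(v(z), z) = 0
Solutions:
 v(z) = C1 - 2*z*log(z) - z*log(2) + 2*z


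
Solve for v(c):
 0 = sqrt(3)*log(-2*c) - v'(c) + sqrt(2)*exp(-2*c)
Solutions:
 v(c) = C1 + sqrt(3)*c*log(-c) + sqrt(3)*c*(-1 + log(2)) - sqrt(2)*exp(-2*c)/2


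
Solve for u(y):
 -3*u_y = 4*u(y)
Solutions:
 u(y) = C1*exp(-4*y/3)


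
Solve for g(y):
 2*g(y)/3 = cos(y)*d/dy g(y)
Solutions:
 g(y) = C1*(sin(y) + 1)^(1/3)/(sin(y) - 1)^(1/3)


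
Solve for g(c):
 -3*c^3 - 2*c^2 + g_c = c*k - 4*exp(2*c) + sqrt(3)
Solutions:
 g(c) = C1 + 3*c^4/4 + 2*c^3/3 + c^2*k/2 + sqrt(3)*c - 2*exp(2*c)


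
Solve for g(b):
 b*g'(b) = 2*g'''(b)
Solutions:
 g(b) = C1 + Integral(C2*airyai(2^(2/3)*b/2) + C3*airybi(2^(2/3)*b/2), b)


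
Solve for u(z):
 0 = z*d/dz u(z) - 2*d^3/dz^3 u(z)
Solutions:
 u(z) = C1 + Integral(C2*airyai(2^(2/3)*z/2) + C3*airybi(2^(2/3)*z/2), z)


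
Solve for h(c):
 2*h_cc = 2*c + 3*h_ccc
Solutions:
 h(c) = C1 + C2*c + C3*exp(2*c/3) + c^3/6 + 3*c^2/4


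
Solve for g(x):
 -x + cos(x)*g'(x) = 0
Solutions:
 g(x) = C1 + Integral(x/cos(x), x)


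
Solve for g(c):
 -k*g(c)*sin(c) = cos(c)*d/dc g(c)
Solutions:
 g(c) = C1*exp(k*log(cos(c)))


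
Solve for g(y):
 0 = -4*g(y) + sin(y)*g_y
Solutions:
 g(y) = C1*(cos(y)^2 - 2*cos(y) + 1)/(cos(y)^2 + 2*cos(y) + 1)


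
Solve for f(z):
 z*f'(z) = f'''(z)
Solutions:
 f(z) = C1 + Integral(C2*airyai(z) + C3*airybi(z), z)


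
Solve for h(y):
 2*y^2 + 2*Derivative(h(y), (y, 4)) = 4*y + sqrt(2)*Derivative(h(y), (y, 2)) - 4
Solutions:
 h(y) = C1 + C2*y + C3*exp(-2^(3/4)*y/2) + C4*exp(2^(3/4)*y/2) + sqrt(2)*y^4/12 - sqrt(2)*y^3/3 + y^2*(sqrt(2) + 2)


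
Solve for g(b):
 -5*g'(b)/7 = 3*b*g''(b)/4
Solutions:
 g(b) = C1 + C2*b^(1/21)


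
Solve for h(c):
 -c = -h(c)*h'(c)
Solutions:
 h(c) = -sqrt(C1 + c^2)
 h(c) = sqrt(C1 + c^2)


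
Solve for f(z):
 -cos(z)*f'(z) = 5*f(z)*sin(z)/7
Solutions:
 f(z) = C1*cos(z)^(5/7)


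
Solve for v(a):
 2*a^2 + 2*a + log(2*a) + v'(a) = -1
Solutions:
 v(a) = C1 - 2*a^3/3 - a^2 - a*log(a) - a*log(2)


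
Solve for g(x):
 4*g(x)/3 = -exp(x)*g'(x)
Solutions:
 g(x) = C1*exp(4*exp(-x)/3)


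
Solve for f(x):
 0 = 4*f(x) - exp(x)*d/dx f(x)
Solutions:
 f(x) = C1*exp(-4*exp(-x))


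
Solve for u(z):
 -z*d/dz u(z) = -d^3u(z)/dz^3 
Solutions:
 u(z) = C1 + Integral(C2*airyai(z) + C3*airybi(z), z)


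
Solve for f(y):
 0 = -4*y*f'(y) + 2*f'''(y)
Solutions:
 f(y) = C1 + Integral(C2*airyai(2^(1/3)*y) + C3*airybi(2^(1/3)*y), y)


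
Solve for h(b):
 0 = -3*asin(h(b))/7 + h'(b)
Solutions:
 Integral(1/asin(_y), (_y, h(b))) = C1 + 3*b/7


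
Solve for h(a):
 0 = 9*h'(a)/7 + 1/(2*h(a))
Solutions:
 h(a) = -sqrt(C1 - 7*a)/3
 h(a) = sqrt(C1 - 7*a)/3


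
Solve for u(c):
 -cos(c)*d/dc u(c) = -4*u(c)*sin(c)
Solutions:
 u(c) = C1/cos(c)^4


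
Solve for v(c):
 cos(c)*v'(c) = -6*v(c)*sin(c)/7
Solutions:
 v(c) = C1*cos(c)^(6/7)


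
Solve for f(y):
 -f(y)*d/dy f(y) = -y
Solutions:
 f(y) = -sqrt(C1 + y^2)
 f(y) = sqrt(C1 + y^2)


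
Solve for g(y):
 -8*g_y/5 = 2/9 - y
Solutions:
 g(y) = C1 + 5*y^2/16 - 5*y/36


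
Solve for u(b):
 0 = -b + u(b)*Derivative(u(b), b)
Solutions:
 u(b) = -sqrt(C1 + b^2)
 u(b) = sqrt(C1 + b^2)


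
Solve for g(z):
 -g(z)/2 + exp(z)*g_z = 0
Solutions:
 g(z) = C1*exp(-exp(-z)/2)


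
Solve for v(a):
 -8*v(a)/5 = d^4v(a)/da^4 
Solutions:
 v(a) = (C1*sin(2^(1/4)*5^(3/4)*a/5) + C2*cos(2^(1/4)*5^(3/4)*a/5))*exp(-2^(1/4)*5^(3/4)*a/5) + (C3*sin(2^(1/4)*5^(3/4)*a/5) + C4*cos(2^(1/4)*5^(3/4)*a/5))*exp(2^(1/4)*5^(3/4)*a/5)


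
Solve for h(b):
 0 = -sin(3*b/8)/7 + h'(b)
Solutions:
 h(b) = C1 - 8*cos(3*b/8)/21


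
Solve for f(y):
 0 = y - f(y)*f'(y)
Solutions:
 f(y) = -sqrt(C1 + y^2)
 f(y) = sqrt(C1 + y^2)


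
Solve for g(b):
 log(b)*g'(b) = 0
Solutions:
 g(b) = C1


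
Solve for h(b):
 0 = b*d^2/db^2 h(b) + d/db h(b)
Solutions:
 h(b) = C1 + C2*log(b)


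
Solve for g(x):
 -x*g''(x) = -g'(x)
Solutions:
 g(x) = C1 + C2*x^2


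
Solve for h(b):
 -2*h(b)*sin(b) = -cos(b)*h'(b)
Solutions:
 h(b) = C1/cos(b)^2


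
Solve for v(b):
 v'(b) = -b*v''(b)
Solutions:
 v(b) = C1 + C2*log(b)


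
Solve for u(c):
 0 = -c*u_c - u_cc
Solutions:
 u(c) = C1 + C2*erf(sqrt(2)*c/2)


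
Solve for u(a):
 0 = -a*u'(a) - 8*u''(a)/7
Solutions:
 u(a) = C1 + C2*erf(sqrt(7)*a/4)


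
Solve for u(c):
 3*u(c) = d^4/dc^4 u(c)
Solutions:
 u(c) = C1*exp(-3^(1/4)*c) + C2*exp(3^(1/4)*c) + C3*sin(3^(1/4)*c) + C4*cos(3^(1/4)*c)


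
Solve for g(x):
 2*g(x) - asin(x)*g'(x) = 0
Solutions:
 g(x) = C1*exp(2*Integral(1/asin(x), x))


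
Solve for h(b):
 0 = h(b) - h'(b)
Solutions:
 h(b) = C1*exp(b)


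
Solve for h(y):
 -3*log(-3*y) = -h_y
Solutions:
 h(y) = C1 + 3*y*log(-y) + 3*y*(-1 + log(3))


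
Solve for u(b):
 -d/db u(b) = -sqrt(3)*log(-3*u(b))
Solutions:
 -sqrt(3)*Integral(1/(log(-_y) + log(3)), (_y, u(b)))/3 = C1 - b


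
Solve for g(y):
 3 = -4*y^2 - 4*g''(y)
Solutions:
 g(y) = C1 + C2*y - y^4/12 - 3*y^2/8


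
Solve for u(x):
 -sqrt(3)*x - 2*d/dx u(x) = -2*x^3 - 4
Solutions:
 u(x) = C1 + x^4/4 - sqrt(3)*x^2/4 + 2*x


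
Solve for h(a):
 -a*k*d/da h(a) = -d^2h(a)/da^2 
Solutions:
 h(a) = Piecewise((-sqrt(2)*sqrt(pi)*C1*erf(sqrt(2)*a*sqrt(-k)/2)/(2*sqrt(-k)) - C2, (k > 0) | (k < 0)), (-C1*a - C2, True))


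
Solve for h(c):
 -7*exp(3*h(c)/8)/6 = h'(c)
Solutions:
 h(c) = 8*log(1/(C1 + 7*c))/3 + 32*log(2)/3
 h(c) = 8*log(2^(1/3)*(-1 - sqrt(3)*I)*(1/(C1 + 7*c))^(1/3))
 h(c) = 8*log(2^(1/3)*(-1 + sqrt(3)*I)*(1/(C1 + 7*c))^(1/3))


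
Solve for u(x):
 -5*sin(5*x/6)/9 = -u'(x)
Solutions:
 u(x) = C1 - 2*cos(5*x/6)/3


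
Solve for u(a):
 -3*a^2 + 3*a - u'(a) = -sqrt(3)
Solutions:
 u(a) = C1 - a^3 + 3*a^2/2 + sqrt(3)*a


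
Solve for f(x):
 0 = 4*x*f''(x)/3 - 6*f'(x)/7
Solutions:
 f(x) = C1 + C2*x^(23/14)


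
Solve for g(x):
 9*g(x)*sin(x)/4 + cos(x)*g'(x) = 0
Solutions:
 g(x) = C1*cos(x)^(9/4)


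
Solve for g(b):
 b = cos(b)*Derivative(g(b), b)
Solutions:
 g(b) = C1 + Integral(b/cos(b), b)


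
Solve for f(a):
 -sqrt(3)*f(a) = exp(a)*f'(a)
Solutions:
 f(a) = C1*exp(sqrt(3)*exp(-a))


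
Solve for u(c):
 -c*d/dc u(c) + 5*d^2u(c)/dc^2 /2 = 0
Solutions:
 u(c) = C1 + C2*erfi(sqrt(5)*c/5)


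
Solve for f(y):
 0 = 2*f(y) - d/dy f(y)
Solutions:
 f(y) = C1*exp(2*y)


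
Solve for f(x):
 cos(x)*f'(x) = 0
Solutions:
 f(x) = C1


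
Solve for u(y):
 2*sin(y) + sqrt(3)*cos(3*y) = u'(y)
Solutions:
 u(y) = C1 + sqrt(3)*sin(3*y)/3 - 2*cos(y)


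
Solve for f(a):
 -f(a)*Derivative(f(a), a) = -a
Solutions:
 f(a) = -sqrt(C1 + a^2)
 f(a) = sqrt(C1 + a^2)


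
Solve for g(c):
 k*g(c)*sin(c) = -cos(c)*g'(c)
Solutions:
 g(c) = C1*exp(k*log(cos(c)))


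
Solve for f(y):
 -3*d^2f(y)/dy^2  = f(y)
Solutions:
 f(y) = C1*sin(sqrt(3)*y/3) + C2*cos(sqrt(3)*y/3)


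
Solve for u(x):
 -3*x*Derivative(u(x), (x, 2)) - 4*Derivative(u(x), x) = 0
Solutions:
 u(x) = C1 + C2/x^(1/3)


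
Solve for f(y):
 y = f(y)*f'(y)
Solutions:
 f(y) = -sqrt(C1 + y^2)
 f(y) = sqrt(C1 + y^2)


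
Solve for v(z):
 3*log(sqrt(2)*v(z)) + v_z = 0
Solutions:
 2*Integral(1/(2*log(_y) + log(2)), (_y, v(z)))/3 = C1 - z


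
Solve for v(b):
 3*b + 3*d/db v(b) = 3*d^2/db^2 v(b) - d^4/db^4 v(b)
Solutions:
 v(b) = C1 + C2*exp(2^(1/3)*b*(2/(sqrt(5) + 3)^(1/3) + 2^(1/3)*(sqrt(5) + 3)^(1/3))/4)*sin(2^(1/3)*sqrt(3)*b*(-2^(1/3)*(sqrt(5) + 3)^(1/3) + 2/(sqrt(5) + 3)^(1/3))/4) + C3*exp(2^(1/3)*b*(2/(sqrt(5) + 3)^(1/3) + 2^(1/3)*(sqrt(5) + 3)^(1/3))/4)*cos(2^(1/3)*sqrt(3)*b*(-2^(1/3)*(sqrt(5) + 3)^(1/3) + 2/(sqrt(5) + 3)^(1/3))/4) + C4*exp(-2^(1/3)*b*((sqrt(5) + 3)^(-1/3) + 2^(1/3)*(sqrt(5) + 3)^(1/3)/2)) - b^2/2 - b


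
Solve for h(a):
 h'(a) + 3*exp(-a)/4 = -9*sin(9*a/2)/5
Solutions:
 h(a) = C1 + 2*cos(9*a/2)/5 + 3*exp(-a)/4


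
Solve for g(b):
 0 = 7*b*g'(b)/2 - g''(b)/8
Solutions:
 g(b) = C1 + C2*erfi(sqrt(14)*b)


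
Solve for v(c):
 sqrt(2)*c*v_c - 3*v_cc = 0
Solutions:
 v(c) = C1 + C2*erfi(2^(3/4)*sqrt(3)*c/6)


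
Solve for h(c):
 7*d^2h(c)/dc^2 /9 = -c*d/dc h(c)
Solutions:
 h(c) = C1 + C2*erf(3*sqrt(14)*c/14)


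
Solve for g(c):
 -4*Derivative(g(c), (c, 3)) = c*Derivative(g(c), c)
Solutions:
 g(c) = C1 + Integral(C2*airyai(-2^(1/3)*c/2) + C3*airybi(-2^(1/3)*c/2), c)


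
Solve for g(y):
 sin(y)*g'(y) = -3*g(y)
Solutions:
 g(y) = C1*(cos(y) + 1)^(3/2)/(cos(y) - 1)^(3/2)


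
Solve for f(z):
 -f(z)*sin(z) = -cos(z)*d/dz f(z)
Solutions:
 f(z) = C1/cos(z)


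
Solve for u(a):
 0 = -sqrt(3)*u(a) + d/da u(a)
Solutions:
 u(a) = C1*exp(sqrt(3)*a)


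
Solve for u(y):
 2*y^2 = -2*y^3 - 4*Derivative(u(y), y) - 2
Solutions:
 u(y) = C1 - y^4/8 - y^3/6 - y/2


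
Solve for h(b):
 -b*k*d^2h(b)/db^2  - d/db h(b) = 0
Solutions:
 h(b) = C1 + b^(((re(k) - 1)*re(k) + im(k)^2)/(re(k)^2 + im(k)^2))*(C2*sin(log(b)*Abs(im(k))/(re(k)^2 + im(k)^2)) + C3*cos(log(b)*im(k)/(re(k)^2 + im(k)^2)))


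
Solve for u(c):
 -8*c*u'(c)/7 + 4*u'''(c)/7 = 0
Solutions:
 u(c) = C1 + Integral(C2*airyai(2^(1/3)*c) + C3*airybi(2^(1/3)*c), c)


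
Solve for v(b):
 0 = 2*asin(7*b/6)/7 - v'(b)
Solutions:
 v(b) = C1 + 2*b*asin(7*b/6)/7 + 2*sqrt(36 - 49*b^2)/49


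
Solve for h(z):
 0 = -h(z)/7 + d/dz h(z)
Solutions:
 h(z) = C1*exp(z/7)


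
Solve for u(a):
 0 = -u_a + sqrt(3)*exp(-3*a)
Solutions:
 u(a) = C1 - sqrt(3)*exp(-3*a)/3


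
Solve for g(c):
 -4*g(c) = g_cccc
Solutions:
 g(c) = (C1*sin(c) + C2*cos(c))*exp(-c) + (C3*sin(c) + C4*cos(c))*exp(c)


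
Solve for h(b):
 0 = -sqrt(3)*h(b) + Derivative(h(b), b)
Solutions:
 h(b) = C1*exp(sqrt(3)*b)


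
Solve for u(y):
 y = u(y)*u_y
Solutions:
 u(y) = -sqrt(C1 + y^2)
 u(y) = sqrt(C1 + y^2)


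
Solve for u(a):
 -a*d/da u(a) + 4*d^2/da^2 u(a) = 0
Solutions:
 u(a) = C1 + C2*erfi(sqrt(2)*a/4)


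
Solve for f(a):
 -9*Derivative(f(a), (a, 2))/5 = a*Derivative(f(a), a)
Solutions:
 f(a) = C1 + C2*erf(sqrt(10)*a/6)


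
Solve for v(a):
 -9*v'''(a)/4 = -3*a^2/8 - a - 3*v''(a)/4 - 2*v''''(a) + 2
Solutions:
 v(a) = C1 + C2*a - a^4/24 - 13*a^3/18 - 23*a^2/6 + (C3*sin(sqrt(15)*a/16) + C4*cos(sqrt(15)*a/16))*exp(9*a/16)


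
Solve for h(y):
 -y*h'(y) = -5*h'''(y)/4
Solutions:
 h(y) = C1 + Integral(C2*airyai(10^(2/3)*y/5) + C3*airybi(10^(2/3)*y/5), y)


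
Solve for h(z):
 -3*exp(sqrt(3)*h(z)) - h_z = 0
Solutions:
 h(z) = sqrt(3)*(2*log(1/(C1 + 3*z)) - log(3))/6


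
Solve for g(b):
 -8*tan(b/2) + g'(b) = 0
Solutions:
 g(b) = C1 - 16*log(cos(b/2))


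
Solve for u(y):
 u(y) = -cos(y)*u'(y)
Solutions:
 u(y) = C1*sqrt(sin(y) - 1)/sqrt(sin(y) + 1)


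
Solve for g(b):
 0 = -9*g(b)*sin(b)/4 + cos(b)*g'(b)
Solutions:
 g(b) = C1/cos(b)^(9/4)


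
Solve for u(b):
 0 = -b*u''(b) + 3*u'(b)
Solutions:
 u(b) = C1 + C2*b^4


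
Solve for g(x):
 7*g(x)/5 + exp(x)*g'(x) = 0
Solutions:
 g(x) = C1*exp(7*exp(-x)/5)


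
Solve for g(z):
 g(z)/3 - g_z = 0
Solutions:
 g(z) = C1*exp(z/3)


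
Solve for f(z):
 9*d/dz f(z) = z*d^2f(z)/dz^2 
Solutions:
 f(z) = C1 + C2*z^10


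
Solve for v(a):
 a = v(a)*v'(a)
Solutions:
 v(a) = -sqrt(C1 + a^2)
 v(a) = sqrt(C1 + a^2)


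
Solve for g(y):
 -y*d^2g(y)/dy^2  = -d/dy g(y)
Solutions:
 g(y) = C1 + C2*y^2


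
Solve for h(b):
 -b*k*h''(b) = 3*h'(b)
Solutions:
 h(b) = C1 + b^(((re(k) - 3)*re(k) + im(k)^2)/(re(k)^2 + im(k)^2))*(C2*sin(3*log(b)*Abs(im(k))/(re(k)^2 + im(k)^2)) + C3*cos(3*log(b)*im(k)/(re(k)^2 + im(k)^2)))


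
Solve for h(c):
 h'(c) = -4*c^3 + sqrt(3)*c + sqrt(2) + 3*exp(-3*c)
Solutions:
 h(c) = C1 - c^4 + sqrt(3)*c^2/2 + sqrt(2)*c - exp(-3*c)


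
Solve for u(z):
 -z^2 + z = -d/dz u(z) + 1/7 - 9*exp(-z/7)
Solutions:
 u(z) = C1 + z^3/3 - z^2/2 + z/7 + 63*exp(-z/7)


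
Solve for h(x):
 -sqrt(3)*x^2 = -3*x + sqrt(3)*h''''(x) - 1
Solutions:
 h(x) = C1 + C2*x + C3*x^2 + C4*x^3 - x^6/360 + sqrt(3)*x^5/120 + sqrt(3)*x^4/72


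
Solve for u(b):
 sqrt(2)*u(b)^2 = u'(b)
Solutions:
 u(b) = -1/(C1 + sqrt(2)*b)


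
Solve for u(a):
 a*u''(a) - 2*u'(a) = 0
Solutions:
 u(a) = C1 + C2*a^3


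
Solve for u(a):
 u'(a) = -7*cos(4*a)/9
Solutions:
 u(a) = C1 - 7*sin(4*a)/36


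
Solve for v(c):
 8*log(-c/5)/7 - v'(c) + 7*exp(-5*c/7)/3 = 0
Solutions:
 v(c) = C1 + 8*c*log(-c)/7 + 8*c*(-log(5) - 1)/7 - 49*exp(-5*c/7)/15


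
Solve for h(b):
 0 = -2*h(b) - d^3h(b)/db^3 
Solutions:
 h(b) = C3*exp(-2^(1/3)*b) + (C1*sin(2^(1/3)*sqrt(3)*b/2) + C2*cos(2^(1/3)*sqrt(3)*b/2))*exp(2^(1/3)*b/2)


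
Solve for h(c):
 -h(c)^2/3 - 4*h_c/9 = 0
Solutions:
 h(c) = 4/(C1 + 3*c)


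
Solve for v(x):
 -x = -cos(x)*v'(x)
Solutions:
 v(x) = C1 + Integral(x/cos(x), x)


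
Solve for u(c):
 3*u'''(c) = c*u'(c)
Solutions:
 u(c) = C1 + Integral(C2*airyai(3^(2/3)*c/3) + C3*airybi(3^(2/3)*c/3), c)


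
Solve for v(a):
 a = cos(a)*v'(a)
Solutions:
 v(a) = C1 + Integral(a/cos(a), a)


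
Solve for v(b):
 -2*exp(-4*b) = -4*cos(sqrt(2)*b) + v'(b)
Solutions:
 v(b) = C1 + 2*sqrt(2)*sin(sqrt(2)*b) + exp(-4*b)/2


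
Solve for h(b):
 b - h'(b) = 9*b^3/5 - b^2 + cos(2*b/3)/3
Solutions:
 h(b) = C1 - 9*b^4/20 + b^3/3 + b^2/2 - sin(2*b/3)/2


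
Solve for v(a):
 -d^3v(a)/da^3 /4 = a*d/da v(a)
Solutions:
 v(a) = C1 + Integral(C2*airyai(-2^(2/3)*a) + C3*airybi(-2^(2/3)*a), a)


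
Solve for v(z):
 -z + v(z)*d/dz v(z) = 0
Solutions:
 v(z) = -sqrt(C1 + z^2)
 v(z) = sqrt(C1 + z^2)


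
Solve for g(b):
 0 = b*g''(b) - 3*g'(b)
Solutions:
 g(b) = C1 + C2*b^4


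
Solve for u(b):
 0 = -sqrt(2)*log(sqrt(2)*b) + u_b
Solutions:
 u(b) = C1 + sqrt(2)*b*log(b) - sqrt(2)*b + sqrt(2)*b*log(2)/2


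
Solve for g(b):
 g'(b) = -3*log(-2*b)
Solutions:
 g(b) = C1 - 3*b*log(-b) + 3*b*(1 - log(2))


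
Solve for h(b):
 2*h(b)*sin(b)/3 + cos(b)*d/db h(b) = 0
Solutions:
 h(b) = C1*cos(b)^(2/3)


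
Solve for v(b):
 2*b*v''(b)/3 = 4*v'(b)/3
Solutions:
 v(b) = C1 + C2*b^3


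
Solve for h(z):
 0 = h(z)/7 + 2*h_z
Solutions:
 h(z) = C1*exp(-z/14)


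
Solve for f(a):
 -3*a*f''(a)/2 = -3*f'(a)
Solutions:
 f(a) = C1 + C2*a^3


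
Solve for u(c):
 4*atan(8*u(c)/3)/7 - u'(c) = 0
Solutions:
 Integral(1/atan(8*_y/3), (_y, u(c))) = C1 + 4*c/7


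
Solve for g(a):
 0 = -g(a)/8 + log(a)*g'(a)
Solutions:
 g(a) = C1*exp(li(a)/8)


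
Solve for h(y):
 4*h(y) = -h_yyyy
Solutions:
 h(y) = (C1*sin(y) + C2*cos(y))*exp(-y) + (C3*sin(y) + C4*cos(y))*exp(y)


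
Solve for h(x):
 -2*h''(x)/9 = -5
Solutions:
 h(x) = C1 + C2*x + 45*x^2/4


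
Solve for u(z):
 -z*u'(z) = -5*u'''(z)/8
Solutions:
 u(z) = C1 + Integral(C2*airyai(2*5^(2/3)*z/5) + C3*airybi(2*5^(2/3)*z/5), z)


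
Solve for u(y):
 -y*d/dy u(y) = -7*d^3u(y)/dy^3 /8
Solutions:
 u(y) = C1 + Integral(C2*airyai(2*7^(2/3)*y/7) + C3*airybi(2*7^(2/3)*y/7), y)


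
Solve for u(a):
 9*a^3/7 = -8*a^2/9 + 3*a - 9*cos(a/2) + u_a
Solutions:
 u(a) = C1 + 9*a^4/28 + 8*a^3/27 - 3*a^2/2 + 18*sin(a/2)


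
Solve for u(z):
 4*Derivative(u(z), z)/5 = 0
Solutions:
 u(z) = C1


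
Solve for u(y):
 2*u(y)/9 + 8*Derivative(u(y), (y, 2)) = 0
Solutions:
 u(y) = C1*sin(y/6) + C2*cos(y/6)


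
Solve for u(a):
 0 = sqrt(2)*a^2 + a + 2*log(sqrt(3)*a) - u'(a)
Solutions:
 u(a) = C1 + sqrt(2)*a^3/3 + a^2/2 + 2*a*log(a) - 2*a + a*log(3)


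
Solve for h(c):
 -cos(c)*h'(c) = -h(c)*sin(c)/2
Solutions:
 h(c) = C1/sqrt(cos(c))


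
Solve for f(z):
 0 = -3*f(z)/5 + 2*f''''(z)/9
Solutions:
 f(z) = C1*exp(-30^(3/4)*z/10) + C2*exp(30^(3/4)*z/10) + C3*sin(30^(3/4)*z/10) + C4*cos(30^(3/4)*z/10)


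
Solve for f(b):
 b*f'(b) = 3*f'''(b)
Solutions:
 f(b) = C1 + Integral(C2*airyai(3^(2/3)*b/3) + C3*airybi(3^(2/3)*b/3), b)


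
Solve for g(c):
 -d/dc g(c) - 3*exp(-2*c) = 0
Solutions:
 g(c) = C1 + 3*exp(-2*c)/2


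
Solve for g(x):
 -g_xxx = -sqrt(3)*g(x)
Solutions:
 g(x) = C3*exp(3^(1/6)*x) + (C1*sin(3^(2/3)*x/2) + C2*cos(3^(2/3)*x/2))*exp(-3^(1/6)*x/2)


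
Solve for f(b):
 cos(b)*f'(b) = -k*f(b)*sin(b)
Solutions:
 f(b) = C1*exp(k*log(cos(b)))


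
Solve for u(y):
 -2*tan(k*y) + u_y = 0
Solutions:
 u(y) = C1 + 2*Piecewise((-log(cos(k*y))/k, Ne(k, 0)), (0, True))


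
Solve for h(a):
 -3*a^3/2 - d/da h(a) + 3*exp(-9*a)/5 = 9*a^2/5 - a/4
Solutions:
 h(a) = C1 - 3*a^4/8 - 3*a^3/5 + a^2/8 - exp(-9*a)/15


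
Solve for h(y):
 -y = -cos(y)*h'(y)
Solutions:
 h(y) = C1 + Integral(y/cos(y), y)


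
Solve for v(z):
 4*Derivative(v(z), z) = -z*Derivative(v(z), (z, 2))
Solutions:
 v(z) = C1 + C2/z^3


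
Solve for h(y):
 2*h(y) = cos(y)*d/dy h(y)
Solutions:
 h(y) = C1*(sin(y) + 1)/(sin(y) - 1)


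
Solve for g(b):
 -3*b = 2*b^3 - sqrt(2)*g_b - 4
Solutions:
 g(b) = C1 + sqrt(2)*b^4/4 + 3*sqrt(2)*b^2/4 - 2*sqrt(2)*b


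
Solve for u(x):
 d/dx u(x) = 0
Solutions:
 u(x) = C1


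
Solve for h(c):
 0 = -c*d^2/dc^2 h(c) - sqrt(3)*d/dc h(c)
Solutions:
 h(c) = C1 + C2*c^(1 - sqrt(3))


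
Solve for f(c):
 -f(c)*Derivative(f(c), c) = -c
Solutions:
 f(c) = -sqrt(C1 + c^2)
 f(c) = sqrt(C1 + c^2)


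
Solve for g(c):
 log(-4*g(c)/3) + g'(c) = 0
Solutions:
 Integral(1/(log(-_y) - log(3) + 2*log(2)), (_y, g(c))) = C1 - c


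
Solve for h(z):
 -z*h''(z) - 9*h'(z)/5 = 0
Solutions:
 h(z) = C1 + C2/z^(4/5)


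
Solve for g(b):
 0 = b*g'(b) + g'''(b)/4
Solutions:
 g(b) = C1 + Integral(C2*airyai(-2^(2/3)*b) + C3*airybi(-2^(2/3)*b), b)


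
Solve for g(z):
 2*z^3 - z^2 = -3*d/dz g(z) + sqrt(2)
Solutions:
 g(z) = C1 - z^4/6 + z^3/9 + sqrt(2)*z/3


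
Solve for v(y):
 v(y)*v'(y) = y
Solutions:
 v(y) = -sqrt(C1 + y^2)
 v(y) = sqrt(C1 + y^2)


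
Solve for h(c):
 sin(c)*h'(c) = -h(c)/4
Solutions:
 h(c) = C1*(cos(c) + 1)^(1/8)/(cos(c) - 1)^(1/8)


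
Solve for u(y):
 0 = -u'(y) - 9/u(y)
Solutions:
 u(y) = -sqrt(C1 - 18*y)
 u(y) = sqrt(C1 - 18*y)


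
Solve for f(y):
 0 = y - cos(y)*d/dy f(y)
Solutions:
 f(y) = C1 + Integral(y/cos(y), y)


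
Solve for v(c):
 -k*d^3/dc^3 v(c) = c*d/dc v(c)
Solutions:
 v(c) = C1 + Integral(C2*airyai(c*(-1/k)^(1/3)) + C3*airybi(c*(-1/k)^(1/3)), c)


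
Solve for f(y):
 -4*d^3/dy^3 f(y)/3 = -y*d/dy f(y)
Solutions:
 f(y) = C1 + Integral(C2*airyai(6^(1/3)*y/2) + C3*airybi(6^(1/3)*y/2), y)


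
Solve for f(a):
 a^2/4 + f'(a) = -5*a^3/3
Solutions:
 f(a) = C1 - 5*a^4/12 - a^3/12


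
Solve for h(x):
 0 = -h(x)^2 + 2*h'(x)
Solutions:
 h(x) = -2/(C1 + x)


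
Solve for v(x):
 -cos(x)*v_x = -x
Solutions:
 v(x) = C1 + Integral(x/cos(x), x)


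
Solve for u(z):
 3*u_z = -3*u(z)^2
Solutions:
 u(z) = 1/(C1 + z)


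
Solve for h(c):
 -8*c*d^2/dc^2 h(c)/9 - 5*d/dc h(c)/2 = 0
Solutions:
 h(c) = C1 + C2/c^(29/16)


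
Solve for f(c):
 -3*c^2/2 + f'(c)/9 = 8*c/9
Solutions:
 f(c) = C1 + 9*c^3/2 + 4*c^2


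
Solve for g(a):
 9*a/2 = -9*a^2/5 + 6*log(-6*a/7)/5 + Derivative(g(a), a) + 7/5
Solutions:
 g(a) = C1 + 3*a^3/5 + 9*a^2/4 - 6*a*log(-a)/5 + a*(-6*log(6) - 1 + 6*log(7))/5


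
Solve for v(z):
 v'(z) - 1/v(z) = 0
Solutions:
 v(z) = -sqrt(C1 + 2*z)
 v(z) = sqrt(C1 + 2*z)


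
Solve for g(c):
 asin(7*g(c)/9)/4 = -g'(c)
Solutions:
 Integral(1/asin(7*_y/9), (_y, g(c))) = C1 - c/4


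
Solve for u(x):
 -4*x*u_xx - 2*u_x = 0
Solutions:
 u(x) = C1 + C2*sqrt(x)


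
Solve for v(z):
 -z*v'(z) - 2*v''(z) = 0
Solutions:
 v(z) = C1 + C2*erf(z/2)


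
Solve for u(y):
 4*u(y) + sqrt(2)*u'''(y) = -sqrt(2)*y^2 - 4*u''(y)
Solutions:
 u(y) = C1*exp(y*(-4*sqrt(2) + 8/(3*sqrt(354) + 43*sqrt(2))^(1/3) + (3*sqrt(354) + 43*sqrt(2))^(1/3))/6)*sin(sqrt(3)*y*(-(3*sqrt(354) + 43*sqrt(2))^(1/3) + 8/(3*sqrt(354) + 43*sqrt(2))^(1/3))/6) + C2*exp(y*(-4*sqrt(2) + 8/(3*sqrt(354) + 43*sqrt(2))^(1/3) + (3*sqrt(354) + 43*sqrt(2))^(1/3))/6)*cos(sqrt(3)*y*(-(3*sqrt(354) + 43*sqrt(2))^(1/3) + 8/(3*sqrt(354) + 43*sqrt(2))^(1/3))/6) + C3*exp(-y*(8/(3*sqrt(354) + 43*sqrt(2))^(1/3) + 2*sqrt(2) + (3*sqrt(354) + 43*sqrt(2))^(1/3))/3) - sqrt(2)*y^2/4 + sqrt(2)/2


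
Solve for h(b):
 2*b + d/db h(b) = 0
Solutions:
 h(b) = C1 - b^2


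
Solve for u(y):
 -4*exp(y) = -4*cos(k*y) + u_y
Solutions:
 u(y) = C1 - 4*exp(y) + 4*sin(k*y)/k


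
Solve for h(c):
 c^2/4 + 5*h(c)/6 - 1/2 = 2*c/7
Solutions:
 h(c) = -3*c^2/10 + 12*c/35 + 3/5


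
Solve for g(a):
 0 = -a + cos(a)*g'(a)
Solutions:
 g(a) = C1 + Integral(a/cos(a), a)


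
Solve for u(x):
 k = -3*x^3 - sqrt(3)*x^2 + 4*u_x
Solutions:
 u(x) = C1 + k*x/4 + 3*x^4/16 + sqrt(3)*x^3/12


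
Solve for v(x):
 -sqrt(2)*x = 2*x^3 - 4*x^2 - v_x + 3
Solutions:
 v(x) = C1 + x^4/2 - 4*x^3/3 + sqrt(2)*x^2/2 + 3*x


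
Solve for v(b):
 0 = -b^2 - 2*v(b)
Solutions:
 v(b) = -b^2/2


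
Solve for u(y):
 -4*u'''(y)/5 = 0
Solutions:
 u(y) = C1 + C2*y + C3*y^2


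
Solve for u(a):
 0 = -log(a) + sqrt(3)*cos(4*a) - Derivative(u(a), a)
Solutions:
 u(a) = C1 - a*log(a) + a + sqrt(3)*sin(4*a)/4


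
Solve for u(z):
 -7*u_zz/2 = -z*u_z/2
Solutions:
 u(z) = C1 + C2*erfi(sqrt(14)*z/14)


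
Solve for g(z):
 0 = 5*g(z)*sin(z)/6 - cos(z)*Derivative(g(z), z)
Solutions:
 g(z) = C1/cos(z)^(5/6)


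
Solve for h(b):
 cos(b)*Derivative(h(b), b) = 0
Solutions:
 h(b) = C1


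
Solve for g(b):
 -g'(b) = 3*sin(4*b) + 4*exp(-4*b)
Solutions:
 g(b) = C1 + 3*cos(4*b)/4 + exp(-4*b)


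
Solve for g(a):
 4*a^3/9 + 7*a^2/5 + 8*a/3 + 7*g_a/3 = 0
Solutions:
 g(a) = C1 - a^4/21 - a^3/5 - 4*a^2/7


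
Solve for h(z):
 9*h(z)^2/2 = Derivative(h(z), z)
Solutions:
 h(z) = -2/(C1 + 9*z)


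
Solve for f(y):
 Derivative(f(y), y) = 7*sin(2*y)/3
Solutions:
 f(y) = C1 - 7*cos(2*y)/6


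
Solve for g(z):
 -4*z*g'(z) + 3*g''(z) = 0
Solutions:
 g(z) = C1 + C2*erfi(sqrt(6)*z/3)


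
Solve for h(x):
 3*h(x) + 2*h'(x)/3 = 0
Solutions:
 h(x) = C1*exp(-9*x/2)


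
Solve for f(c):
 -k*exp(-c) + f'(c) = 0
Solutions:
 f(c) = C1 - k*exp(-c)


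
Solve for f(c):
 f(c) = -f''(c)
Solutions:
 f(c) = C1*sin(c) + C2*cos(c)


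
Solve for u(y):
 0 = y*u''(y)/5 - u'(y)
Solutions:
 u(y) = C1 + C2*y^6


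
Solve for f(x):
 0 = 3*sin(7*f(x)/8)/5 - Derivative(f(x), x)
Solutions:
 -3*x/5 + 4*log(cos(7*f(x)/8) - 1)/7 - 4*log(cos(7*f(x)/8) + 1)/7 = C1


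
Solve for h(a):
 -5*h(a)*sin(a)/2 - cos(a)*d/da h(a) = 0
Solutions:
 h(a) = C1*cos(a)^(5/2)


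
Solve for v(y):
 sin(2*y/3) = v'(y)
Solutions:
 v(y) = C1 - 3*cos(2*y/3)/2


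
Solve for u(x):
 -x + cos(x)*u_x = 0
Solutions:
 u(x) = C1 + Integral(x/cos(x), x)


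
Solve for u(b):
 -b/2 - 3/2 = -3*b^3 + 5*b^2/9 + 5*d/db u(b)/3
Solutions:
 u(b) = C1 + 9*b^4/20 - b^3/9 - 3*b^2/20 - 9*b/10


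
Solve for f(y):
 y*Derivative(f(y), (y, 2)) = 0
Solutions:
 f(y) = C1 + C2*y


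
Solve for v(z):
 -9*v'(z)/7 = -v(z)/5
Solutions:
 v(z) = C1*exp(7*z/45)


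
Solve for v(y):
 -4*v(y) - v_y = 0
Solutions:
 v(y) = C1*exp(-4*y)


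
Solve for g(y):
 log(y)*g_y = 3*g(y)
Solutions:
 g(y) = C1*exp(3*li(y))


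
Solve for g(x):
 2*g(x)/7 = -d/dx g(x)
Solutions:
 g(x) = C1*exp(-2*x/7)


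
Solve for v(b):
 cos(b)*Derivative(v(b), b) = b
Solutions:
 v(b) = C1 + Integral(b/cos(b), b)


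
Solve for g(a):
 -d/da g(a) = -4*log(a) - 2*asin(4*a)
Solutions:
 g(a) = C1 + 4*a*log(a) + 2*a*asin(4*a) - 4*a + sqrt(1 - 16*a^2)/2


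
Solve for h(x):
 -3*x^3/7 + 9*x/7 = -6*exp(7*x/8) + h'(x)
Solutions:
 h(x) = C1 - 3*x^4/28 + 9*x^2/14 + 48*exp(7*x/8)/7


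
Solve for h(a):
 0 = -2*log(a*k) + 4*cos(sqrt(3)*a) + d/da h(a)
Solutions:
 h(a) = C1 + 2*a*log(a*k) - 2*a - 4*sqrt(3)*sin(sqrt(3)*a)/3


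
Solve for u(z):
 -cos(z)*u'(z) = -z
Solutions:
 u(z) = C1 + Integral(z/cos(z), z)


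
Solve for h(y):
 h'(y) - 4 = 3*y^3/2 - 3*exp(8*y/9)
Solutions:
 h(y) = C1 + 3*y^4/8 + 4*y - 27*exp(8*y/9)/8


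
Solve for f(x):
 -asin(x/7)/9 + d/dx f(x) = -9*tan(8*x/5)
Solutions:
 f(x) = C1 + x*asin(x/7)/9 + sqrt(49 - x^2)/9 + 45*log(cos(8*x/5))/8


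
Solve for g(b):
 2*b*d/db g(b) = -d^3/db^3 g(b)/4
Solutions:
 g(b) = C1 + Integral(C2*airyai(-2*b) + C3*airybi(-2*b), b)


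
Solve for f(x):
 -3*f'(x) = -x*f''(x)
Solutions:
 f(x) = C1 + C2*x^4


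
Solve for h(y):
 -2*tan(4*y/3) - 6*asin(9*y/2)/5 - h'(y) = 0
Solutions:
 h(y) = C1 - 6*y*asin(9*y/2)/5 - 2*sqrt(4 - 81*y^2)/15 + 3*log(cos(4*y/3))/2


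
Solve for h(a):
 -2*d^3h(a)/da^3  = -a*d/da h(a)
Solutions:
 h(a) = C1 + Integral(C2*airyai(2^(2/3)*a/2) + C3*airybi(2^(2/3)*a/2), a)


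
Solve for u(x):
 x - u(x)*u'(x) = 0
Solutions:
 u(x) = -sqrt(C1 + x^2)
 u(x) = sqrt(C1 + x^2)


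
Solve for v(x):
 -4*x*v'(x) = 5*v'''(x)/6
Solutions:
 v(x) = C1 + Integral(C2*airyai(-2*3^(1/3)*5^(2/3)*x/5) + C3*airybi(-2*3^(1/3)*5^(2/3)*x/5), x)


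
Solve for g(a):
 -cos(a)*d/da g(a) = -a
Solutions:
 g(a) = C1 + Integral(a/cos(a), a)


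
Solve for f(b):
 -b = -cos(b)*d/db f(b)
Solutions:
 f(b) = C1 + Integral(b/cos(b), b)


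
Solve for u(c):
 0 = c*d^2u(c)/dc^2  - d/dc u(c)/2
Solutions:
 u(c) = C1 + C2*c^(3/2)


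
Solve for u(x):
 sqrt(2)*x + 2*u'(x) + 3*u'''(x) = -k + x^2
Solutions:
 u(x) = C1 + C2*sin(sqrt(6)*x/3) + C3*cos(sqrt(6)*x/3) - k*x/2 + x^3/6 - sqrt(2)*x^2/4 - 3*x/2


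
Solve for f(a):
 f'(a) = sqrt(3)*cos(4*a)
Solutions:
 f(a) = C1 + sqrt(3)*sin(4*a)/4


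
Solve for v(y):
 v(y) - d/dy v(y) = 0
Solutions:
 v(y) = C1*exp(y)


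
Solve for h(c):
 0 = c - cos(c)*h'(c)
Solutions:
 h(c) = C1 + Integral(c/cos(c), c)


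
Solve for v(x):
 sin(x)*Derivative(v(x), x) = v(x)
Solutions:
 v(x) = C1*sqrt(cos(x) - 1)/sqrt(cos(x) + 1)


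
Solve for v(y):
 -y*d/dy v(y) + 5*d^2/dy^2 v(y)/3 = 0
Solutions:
 v(y) = C1 + C2*erfi(sqrt(30)*y/10)


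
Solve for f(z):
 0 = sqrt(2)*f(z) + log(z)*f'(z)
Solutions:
 f(z) = C1*exp(-sqrt(2)*li(z))


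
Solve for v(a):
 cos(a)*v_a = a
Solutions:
 v(a) = C1 + Integral(a/cos(a), a)


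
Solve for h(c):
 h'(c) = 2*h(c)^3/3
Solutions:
 h(c) = -sqrt(6)*sqrt(-1/(C1 + 2*c))/2
 h(c) = sqrt(6)*sqrt(-1/(C1 + 2*c))/2


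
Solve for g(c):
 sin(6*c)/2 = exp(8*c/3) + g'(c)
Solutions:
 g(c) = C1 - 3*exp(8*c/3)/8 - cos(6*c)/12


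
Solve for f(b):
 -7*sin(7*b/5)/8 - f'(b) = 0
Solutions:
 f(b) = C1 + 5*cos(7*b/5)/8


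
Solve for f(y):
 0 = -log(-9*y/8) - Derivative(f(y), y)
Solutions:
 f(y) = C1 - y*log(-y) + y*(-2*log(3) + 1 + 3*log(2))


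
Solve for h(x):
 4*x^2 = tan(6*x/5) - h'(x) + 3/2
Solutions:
 h(x) = C1 - 4*x^3/3 + 3*x/2 - 5*log(cos(6*x/5))/6


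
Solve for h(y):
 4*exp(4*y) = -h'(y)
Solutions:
 h(y) = C1 - exp(4*y)


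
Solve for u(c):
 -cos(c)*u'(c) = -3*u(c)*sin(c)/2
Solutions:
 u(c) = C1/cos(c)^(3/2)


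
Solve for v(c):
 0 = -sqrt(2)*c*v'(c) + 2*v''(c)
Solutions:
 v(c) = C1 + C2*erfi(2^(1/4)*c/2)


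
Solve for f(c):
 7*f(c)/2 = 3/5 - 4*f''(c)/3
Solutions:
 f(c) = C1*sin(sqrt(42)*c/4) + C2*cos(sqrt(42)*c/4) + 6/35


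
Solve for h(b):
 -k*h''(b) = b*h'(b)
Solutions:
 h(b) = C1 + C2*sqrt(k)*erf(sqrt(2)*b*sqrt(1/k)/2)


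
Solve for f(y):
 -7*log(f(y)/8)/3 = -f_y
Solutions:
 3*Integral(1/(-log(_y) + 3*log(2)), (_y, f(y)))/7 = C1 - y


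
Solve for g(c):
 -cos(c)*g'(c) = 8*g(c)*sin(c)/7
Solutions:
 g(c) = C1*cos(c)^(8/7)


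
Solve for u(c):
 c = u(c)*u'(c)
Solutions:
 u(c) = -sqrt(C1 + c^2)
 u(c) = sqrt(C1 + c^2)


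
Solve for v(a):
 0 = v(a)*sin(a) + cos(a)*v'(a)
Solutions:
 v(a) = C1*cos(a)


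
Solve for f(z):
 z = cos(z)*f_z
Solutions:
 f(z) = C1 + Integral(z/cos(z), z)


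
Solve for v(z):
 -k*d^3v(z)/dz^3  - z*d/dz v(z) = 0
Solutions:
 v(z) = C1 + Integral(C2*airyai(z*(-1/k)^(1/3)) + C3*airybi(z*(-1/k)^(1/3)), z)


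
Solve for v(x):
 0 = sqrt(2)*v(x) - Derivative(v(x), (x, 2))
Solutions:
 v(x) = C1*exp(-2^(1/4)*x) + C2*exp(2^(1/4)*x)


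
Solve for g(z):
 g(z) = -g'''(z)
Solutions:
 g(z) = C3*exp(-z) + (C1*sin(sqrt(3)*z/2) + C2*cos(sqrt(3)*z/2))*exp(z/2)


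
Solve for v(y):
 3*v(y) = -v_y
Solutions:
 v(y) = C1*exp(-3*y)


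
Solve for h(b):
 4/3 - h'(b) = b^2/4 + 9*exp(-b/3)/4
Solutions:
 h(b) = C1 - b^3/12 + 4*b/3 + 27*exp(-b/3)/4


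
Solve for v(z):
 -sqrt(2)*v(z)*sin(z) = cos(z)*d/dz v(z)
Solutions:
 v(z) = C1*cos(z)^(sqrt(2))


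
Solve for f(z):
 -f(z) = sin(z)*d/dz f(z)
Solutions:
 f(z) = C1*sqrt(cos(z) + 1)/sqrt(cos(z) - 1)


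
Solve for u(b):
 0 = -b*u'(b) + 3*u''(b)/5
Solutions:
 u(b) = C1 + C2*erfi(sqrt(30)*b/6)


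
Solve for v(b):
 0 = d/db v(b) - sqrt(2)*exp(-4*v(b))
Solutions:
 v(b) = log(-I*(C1 + 4*sqrt(2)*b)^(1/4))
 v(b) = log(I*(C1 + 4*sqrt(2)*b)^(1/4))
 v(b) = log(-(C1 + 4*sqrt(2)*b)^(1/4))
 v(b) = log(C1 + 4*sqrt(2)*b)/4


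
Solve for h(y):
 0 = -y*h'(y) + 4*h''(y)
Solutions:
 h(y) = C1 + C2*erfi(sqrt(2)*y/4)


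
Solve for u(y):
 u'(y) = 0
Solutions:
 u(y) = C1


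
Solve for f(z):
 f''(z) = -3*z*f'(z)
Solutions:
 f(z) = C1 + C2*erf(sqrt(6)*z/2)


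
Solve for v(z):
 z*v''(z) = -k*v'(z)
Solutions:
 v(z) = C1 + z^(1 - re(k))*(C2*sin(log(z)*Abs(im(k))) + C3*cos(log(z)*im(k)))


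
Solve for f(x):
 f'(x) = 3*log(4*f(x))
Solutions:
 -Integral(1/(log(_y) + 2*log(2)), (_y, f(x)))/3 = C1 - x


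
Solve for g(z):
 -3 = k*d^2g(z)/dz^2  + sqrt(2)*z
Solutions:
 g(z) = C1 + C2*z - sqrt(2)*z^3/(6*k) - 3*z^2/(2*k)


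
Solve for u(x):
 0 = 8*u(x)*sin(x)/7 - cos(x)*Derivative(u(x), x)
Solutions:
 u(x) = C1/cos(x)^(8/7)


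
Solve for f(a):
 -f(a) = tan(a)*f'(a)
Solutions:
 f(a) = C1/sin(a)


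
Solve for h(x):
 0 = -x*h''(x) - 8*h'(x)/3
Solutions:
 h(x) = C1 + C2/x^(5/3)


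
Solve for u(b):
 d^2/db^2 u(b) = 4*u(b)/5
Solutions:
 u(b) = C1*exp(-2*sqrt(5)*b/5) + C2*exp(2*sqrt(5)*b/5)


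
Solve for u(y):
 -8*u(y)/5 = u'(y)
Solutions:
 u(y) = C1*exp(-8*y/5)


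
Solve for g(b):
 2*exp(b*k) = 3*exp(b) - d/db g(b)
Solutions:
 g(b) = C1 + 3*exp(b) - 2*exp(b*k)/k


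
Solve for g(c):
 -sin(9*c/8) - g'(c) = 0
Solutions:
 g(c) = C1 + 8*cos(9*c/8)/9


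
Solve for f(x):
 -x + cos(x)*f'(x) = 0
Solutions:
 f(x) = C1 + Integral(x/cos(x), x)


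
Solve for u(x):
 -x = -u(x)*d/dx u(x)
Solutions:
 u(x) = -sqrt(C1 + x^2)
 u(x) = sqrt(C1 + x^2)


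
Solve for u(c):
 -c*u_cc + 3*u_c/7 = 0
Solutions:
 u(c) = C1 + C2*c^(10/7)


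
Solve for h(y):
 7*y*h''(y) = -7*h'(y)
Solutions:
 h(y) = C1 + C2*log(y)


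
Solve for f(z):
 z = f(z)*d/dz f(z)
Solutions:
 f(z) = -sqrt(C1 + z^2)
 f(z) = sqrt(C1 + z^2)


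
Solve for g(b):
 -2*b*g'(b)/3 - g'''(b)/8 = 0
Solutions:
 g(b) = C1 + Integral(C2*airyai(-2*2^(1/3)*3^(2/3)*b/3) + C3*airybi(-2*2^(1/3)*3^(2/3)*b/3), b)


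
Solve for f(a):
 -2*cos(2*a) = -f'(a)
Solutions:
 f(a) = C1 + sin(2*a)


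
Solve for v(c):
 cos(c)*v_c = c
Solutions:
 v(c) = C1 + Integral(c/cos(c), c)


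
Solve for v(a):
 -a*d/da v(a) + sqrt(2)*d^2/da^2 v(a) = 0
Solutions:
 v(a) = C1 + C2*erfi(2^(1/4)*a/2)


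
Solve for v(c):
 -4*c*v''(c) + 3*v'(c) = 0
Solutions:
 v(c) = C1 + C2*c^(7/4)


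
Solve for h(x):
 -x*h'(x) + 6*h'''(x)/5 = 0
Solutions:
 h(x) = C1 + Integral(C2*airyai(5^(1/3)*6^(2/3)*x/6) + C3*airybi(5^(1/3)*6^(2/3)*x/6), x)


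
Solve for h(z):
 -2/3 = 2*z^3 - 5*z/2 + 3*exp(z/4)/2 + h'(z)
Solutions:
 h(z) = C1 - z^4/2 + 5*z^2/4 - 2*z/3 - 6*exp(z/4)


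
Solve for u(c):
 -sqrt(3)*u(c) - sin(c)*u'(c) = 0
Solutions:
 u(c) = C1*(cos(c) + 1)^(sqrt(3)/2)/(cos(c) - 1)^(sqrt(3)/2)


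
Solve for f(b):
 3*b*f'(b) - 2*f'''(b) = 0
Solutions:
 f(b) = C1 + Integral(C2*airyai(2^(2/3)*3^(1/3)*b/2) + C3*airybi(2^(2/3)*3^(1/3)*b/2), b)


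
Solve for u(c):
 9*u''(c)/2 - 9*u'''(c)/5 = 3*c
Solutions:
 u(c) = C1 + C2*c + C3*exp(5*c/2) + c^3/9 + 2*c^2/15


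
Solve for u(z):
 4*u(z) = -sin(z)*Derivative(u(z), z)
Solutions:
 u(z) = C1*(cos(z)^2 + 2*cos(z) + 1)/(cos(z)^2 - 2*cos(z) + 1)


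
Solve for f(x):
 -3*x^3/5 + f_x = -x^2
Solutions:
 f(x) = C1 + 3*x^4/20 - x^3/3


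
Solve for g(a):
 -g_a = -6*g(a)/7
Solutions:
 g(a) = C1*exp(6*a/7)


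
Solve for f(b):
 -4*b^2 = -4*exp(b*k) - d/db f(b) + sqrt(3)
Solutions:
 f(b) = C1 + 4*b^3/3 + sqrt(3)*b - 4*exp(b*k)/k


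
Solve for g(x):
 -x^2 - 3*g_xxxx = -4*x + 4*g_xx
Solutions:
 g(x) = C1 + C2*x + C3*sin(2*sqrt(3)*x/3) + C4*cos(2*sqrt(3)*x/3) - x^4/48 + x^3/6 + 3*x^2/16


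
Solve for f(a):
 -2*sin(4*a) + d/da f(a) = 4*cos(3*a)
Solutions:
 f(a) = C1 + 4*sin(3*a)/3 - cos(4*a)/2


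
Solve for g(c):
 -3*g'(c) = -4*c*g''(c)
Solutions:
 g(c) = C1 + C2*c^(7/4)


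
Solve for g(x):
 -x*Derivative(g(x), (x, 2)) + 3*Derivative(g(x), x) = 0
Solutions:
 g(x) = C1 + C2*x^4


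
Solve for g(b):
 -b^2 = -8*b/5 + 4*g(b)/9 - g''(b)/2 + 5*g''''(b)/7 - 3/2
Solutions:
 g(b) = -9*b^2/4 + 18*b/5 + (C1*sin(5^(3/4)*sqrt(6)*7^(1/4)*b*sin(atan(sqrt(1799)/21)/2)/15) + C2*cos(5^(3/4)*sqrt(6)*7^(1/4)*b*sin(atan(sqrt(1799)/21)/2)/15))*exp(-5^(3/4)*sqrt(6)*7^(1/4)*b*cos(atan(sqrt(1799)/21)/2)/15) + (C3*sin(5^(3/4)*sqrt(6)*7^(1/4)*b*sin(atan(sqrt(1799)/21)/2)/15) + C4*cos(5^(3/4)*sqrt(6)*7^(1/4)*b*sin(atan(sqrt(1799)/21)/2)/15))*exp(5^(3/4)*sqrt(6)*7^(1/4)*b*cos(atan(sqrt(1799)/21)/2)/15) - 27/16


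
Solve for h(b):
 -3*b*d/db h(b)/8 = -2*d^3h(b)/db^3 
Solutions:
 h(b) = C1 + Integral(C2*airyai(2^(2/3)*3^(1/3)*b/4) + C3*airybi(2^(2/3)*3^(1/3)*b/4), b)


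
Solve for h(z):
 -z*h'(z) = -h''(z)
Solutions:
 h(z) = C1 + C2*erfi(sqrt(2)*z/2)


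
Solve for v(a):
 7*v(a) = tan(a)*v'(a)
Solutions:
 v(a) = C1*sin(a)^7


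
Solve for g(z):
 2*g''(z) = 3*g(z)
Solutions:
 g(z) = C1*exp(-sqrt(6)*z/2) + C2*exp(sqrt(6)*z/2)


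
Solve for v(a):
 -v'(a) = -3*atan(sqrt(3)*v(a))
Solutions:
 Integral(1/atan(sqrt(3)*_y), (_y, v(a))) = C1 + 3*a


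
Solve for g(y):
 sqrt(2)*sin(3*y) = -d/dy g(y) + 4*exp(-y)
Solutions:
 g(y) = C1 + sqrt(2)*cos(3*y)/3 - 4*exp(-y)


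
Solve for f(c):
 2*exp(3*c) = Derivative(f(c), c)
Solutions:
 f(c) = C1 + 2*exp(3*c)/3


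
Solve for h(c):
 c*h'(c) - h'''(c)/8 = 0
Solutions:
 h(c) = C1 + Integral(C2*airyai(2*c) + C3*airybi(2*c), c)


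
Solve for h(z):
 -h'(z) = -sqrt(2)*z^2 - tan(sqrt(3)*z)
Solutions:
 h(z) = C1 + sqrt(2)*z^3/3 - sqrt(3)*log(cos(sqrt(3)*z))/3


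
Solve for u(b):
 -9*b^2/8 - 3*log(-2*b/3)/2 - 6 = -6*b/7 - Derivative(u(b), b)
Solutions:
 u(b) = C1 + 3*b^3/8 - 3*b^2/7 + 3*b*log(-b)/2 + b*(-2*log(3) + log(2) + log(6)/2 + 9/2)


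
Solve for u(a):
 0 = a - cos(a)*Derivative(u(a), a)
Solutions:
 u(a) = C1 + Integral(a/cos(a), a)


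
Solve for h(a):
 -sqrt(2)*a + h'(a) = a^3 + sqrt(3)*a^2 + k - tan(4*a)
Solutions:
 h(a) = C1 + a^4/4 + sqrt(3)*a^3/3 + sqrt(2)*a^2/2 + a*k + log(cos(4*a))/4


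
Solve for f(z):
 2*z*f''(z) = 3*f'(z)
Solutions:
 f(z) = C1 + C2*z^(5/2)


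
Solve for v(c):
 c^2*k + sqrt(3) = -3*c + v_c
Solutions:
 v(c) = C1 + c^3*k/3 + 3*c^2/2 + sqrt(3)*c


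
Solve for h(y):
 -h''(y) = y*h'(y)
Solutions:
 h(y) = C1 + C2*erf(sqrt(2)*y/2)


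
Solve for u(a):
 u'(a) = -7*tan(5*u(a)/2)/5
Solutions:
 u(a) = -2*asin(C1*exp(-7*a/2))/5 + 2*pi/5
 u(a) = 2*asin(C1*exp(-7*a/2))/5


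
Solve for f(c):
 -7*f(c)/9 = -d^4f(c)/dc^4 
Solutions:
 f(c) = C1*exp(-sqrt(3)*7^(1/4)*c/3) + C2*exp(sqrt(3)*7^(1/4)*c/3) + C3*sin(sqrt(3)*7^(1/4)*c/3) + C4*cos(sqrt(3)*7^(1/4)*c/3)


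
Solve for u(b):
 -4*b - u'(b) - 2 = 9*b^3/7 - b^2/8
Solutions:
 u(b) = C1 - 9*b^4/28 + b^3/24 - 2*b^2 - 2*b


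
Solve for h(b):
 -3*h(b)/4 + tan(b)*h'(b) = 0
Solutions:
 h(b) = C1*sin(b)^(3/4)


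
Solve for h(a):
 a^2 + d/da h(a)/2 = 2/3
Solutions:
 h(a) = C1 - 2*a^3/3 + 4*a/3


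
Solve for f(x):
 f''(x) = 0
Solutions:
 f(x) = C1 + C2*x


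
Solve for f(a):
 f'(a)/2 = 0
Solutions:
 f(a) = C1


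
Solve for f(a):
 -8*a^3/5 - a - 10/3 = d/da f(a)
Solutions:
 f(a) = C1 - 2*a^4/5 - a^2/2 - 10*a/3


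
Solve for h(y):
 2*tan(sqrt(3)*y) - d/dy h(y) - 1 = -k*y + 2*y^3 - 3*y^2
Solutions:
 h(y) = C1 + k*y^2/2 - y^4/2 + y^3 - y - 2*sqrt(3)*log(cos(sqrt(3)*y))/3


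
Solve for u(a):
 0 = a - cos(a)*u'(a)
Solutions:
 u(a) = C1 + Integral(a/cos(a), a)


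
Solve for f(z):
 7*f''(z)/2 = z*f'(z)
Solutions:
 f(z) = C1 + C2*erfi(sqrt(7)*z/7)


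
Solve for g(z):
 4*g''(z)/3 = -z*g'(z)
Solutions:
 g(z) = C1 + C2*erf(sqrt(6)*z/4)


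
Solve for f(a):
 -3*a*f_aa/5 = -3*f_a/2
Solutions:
 f(a) = C1 + C2*a^(7/2)


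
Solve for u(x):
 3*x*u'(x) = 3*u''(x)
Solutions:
 u(x) = C1 + C2*erfi(sqrt(2)*x/2)


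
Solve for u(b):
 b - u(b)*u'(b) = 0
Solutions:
 u(b) = -sqrt(C1 + b^2)
 u(b) = sqrt(C1 + b^2)


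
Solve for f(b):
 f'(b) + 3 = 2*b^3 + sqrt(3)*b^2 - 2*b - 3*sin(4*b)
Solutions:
 f(b) = C1 + b^4/2 + sqrt(3)*b^3/3 - b^2 - 3*b + 3*cos(4*b)/4


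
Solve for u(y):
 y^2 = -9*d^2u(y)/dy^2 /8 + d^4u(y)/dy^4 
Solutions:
 u(y) = C1 + C2*y + C3*exp(-3*sqrt(2)*y/4) + C4*exp(3*sqrt(2)*y/4) - 2*y^4/27 - 64*y^2/81


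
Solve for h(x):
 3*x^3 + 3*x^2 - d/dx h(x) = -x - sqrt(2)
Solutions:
 h(x) = C1 + 3*x^4/4 + x^3 + x^2/2 + sqrt(2)*x


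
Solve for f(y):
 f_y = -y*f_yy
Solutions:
 f(y) = C1 + C2*log(y)


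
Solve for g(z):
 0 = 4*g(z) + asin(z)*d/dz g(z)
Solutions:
 g(z) = C1*exp(-4*Integral(1/asin(z), z))


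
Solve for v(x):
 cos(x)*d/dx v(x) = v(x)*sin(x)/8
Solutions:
 v(x) = C1/cos(x)^(1/8)


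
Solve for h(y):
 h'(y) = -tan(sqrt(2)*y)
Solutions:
 h(y) = C1 + sqrt(2)*log(cos(sqrt(2)*y))/2


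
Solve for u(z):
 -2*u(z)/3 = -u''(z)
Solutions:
 u(z) = C1*exp(-sqrt(6)*z/3) + C2*exp(sqrt(6)*z/3)


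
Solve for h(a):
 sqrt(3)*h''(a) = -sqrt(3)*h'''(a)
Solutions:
 h(a) = C1 + C2*a + C3*exp(-a)


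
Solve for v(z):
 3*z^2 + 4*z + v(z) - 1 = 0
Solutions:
 v(z) = -3*z^2 - 4*z + 1


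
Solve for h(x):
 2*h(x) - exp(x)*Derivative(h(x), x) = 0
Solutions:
 h(x) = C1*exp(-2*exp(-x))


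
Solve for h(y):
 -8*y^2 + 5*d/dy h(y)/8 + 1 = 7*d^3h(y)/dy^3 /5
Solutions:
 h(y) = C1 + C2*exp(-5*sqrt(14)*y/28) + C3*exp(5*sqrt(14)*y/28) + 64*y^3/15 + 6968*y/125


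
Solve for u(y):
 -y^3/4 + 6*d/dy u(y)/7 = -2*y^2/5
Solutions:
 u(y) = C1 + 7*y^4/96 - 7*y^3/45


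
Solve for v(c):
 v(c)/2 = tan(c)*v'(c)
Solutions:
 v(c) = C1*sqrt(sin(c))
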